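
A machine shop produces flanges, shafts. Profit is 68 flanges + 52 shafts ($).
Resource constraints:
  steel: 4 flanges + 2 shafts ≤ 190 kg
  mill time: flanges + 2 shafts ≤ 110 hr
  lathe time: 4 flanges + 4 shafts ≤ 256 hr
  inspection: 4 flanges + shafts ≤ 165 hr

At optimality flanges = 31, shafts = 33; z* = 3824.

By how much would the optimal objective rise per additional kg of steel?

8

At the optimum: steel uses 190 of 190 (binding); mill time uses 97 of 110 (slack = 13); lathe time uses 256 of 256 (binding); inspection uses 157 of 165 (slack = 8).
By complementary slackness, y = 0 for the non-binding constraints.
The binding rows give the dual system: 4·y_steel + 4·y_lathe time = 68 and 2·y_steel + 4·y_lathe time = 52.
This yields shadow prices y_steel = 8, y_lathe time = 9.
Shadow price of steel = 8.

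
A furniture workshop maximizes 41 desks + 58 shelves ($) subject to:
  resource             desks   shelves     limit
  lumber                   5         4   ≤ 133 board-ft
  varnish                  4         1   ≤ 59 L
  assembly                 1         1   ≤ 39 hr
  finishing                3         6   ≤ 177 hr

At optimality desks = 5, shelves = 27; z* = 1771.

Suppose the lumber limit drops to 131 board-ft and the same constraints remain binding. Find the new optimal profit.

1763

At the optimum: lumber uses 133 of 133 (binding); varnish uses 47 of 59 (slack = 12); assembly uses 32 of 39 (slack = 7); finishing uses 177 of 177 (binding).
By complementary slackness, y = 0 for the non-binding constraints.
The binding rows give the dual system: 5·y_lumber + 3·y_finishing = 41 and 4·y_lumber + 6·y_finishing = 58.
This yields shadow prices y_lumber = 4, y_finishing = 7.
Δz = y_lumber·Δb = 4 × (-2) = -8, so new z* = 1771 − 8 = 1763.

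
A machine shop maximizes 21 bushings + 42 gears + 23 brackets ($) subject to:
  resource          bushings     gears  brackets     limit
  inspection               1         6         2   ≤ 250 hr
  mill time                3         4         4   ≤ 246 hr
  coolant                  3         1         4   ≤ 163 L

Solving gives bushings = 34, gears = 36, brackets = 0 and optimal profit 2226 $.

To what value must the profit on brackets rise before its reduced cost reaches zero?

30

Check each constraint at x*: inspection 250/250 (tight); mill time 246/246 (tight); coolant 138/163 (slack 25).
By complementary slackness, y = 0 for the non-binding constraint.
Dual feasibility on the basic columns requires 1·y_inspection + 3·y_mill time = 21, 6·y_inspection + 4·y_mill time = 42.
→ y_inspection = 3 and y_mill time = 6.
brackets enters the basis when its profit ≥ yᵀa₃ = 3·2 + 6·4 = 30.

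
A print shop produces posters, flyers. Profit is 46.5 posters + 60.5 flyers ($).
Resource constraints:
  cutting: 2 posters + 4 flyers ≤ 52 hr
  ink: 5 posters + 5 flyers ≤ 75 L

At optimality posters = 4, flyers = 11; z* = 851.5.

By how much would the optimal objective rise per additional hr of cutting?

Both cutting and ink are binding at x*.
Dual feasibility on the basic columns requires 2·y_cutting + 5·y_ink = 46.5, 4·y_cutting + 5·y_ink = 60.5.
This yields shadow prices y_cutting = 7, y_ink = 6.5.
Shadow price of cutting = 7.

7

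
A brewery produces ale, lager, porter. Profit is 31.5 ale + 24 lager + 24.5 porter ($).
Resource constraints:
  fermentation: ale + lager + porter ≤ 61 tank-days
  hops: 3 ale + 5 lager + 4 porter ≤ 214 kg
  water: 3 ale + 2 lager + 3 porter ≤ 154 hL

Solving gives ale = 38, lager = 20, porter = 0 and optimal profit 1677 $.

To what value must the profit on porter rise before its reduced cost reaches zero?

32.5

Binding: hops and water. Non-binding: fermentation (3 unused).
By complementary slackness, y = 0 for the non-binding constraint.
From A_Bᵀ y = c: 3·y_hops + 3·y_water = 31.5; 5·y_hops + 2·y_water = 24.
Solving: y_hops = 1, y_water = 9.5.
porter enters the basis when its profit ≥ yᵀa₃ = 1·4 + 9.5·3 = 32.5.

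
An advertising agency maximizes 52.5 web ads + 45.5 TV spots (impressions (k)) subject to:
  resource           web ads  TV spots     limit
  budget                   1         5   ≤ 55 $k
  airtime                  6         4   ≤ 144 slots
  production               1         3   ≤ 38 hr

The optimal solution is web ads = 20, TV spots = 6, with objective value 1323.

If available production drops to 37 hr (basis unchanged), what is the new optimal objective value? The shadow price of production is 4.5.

1318.5

Δb = -1, so new z* = 1323 + (4.5)·(-1) = 1323 − 4.5 = 1318.5.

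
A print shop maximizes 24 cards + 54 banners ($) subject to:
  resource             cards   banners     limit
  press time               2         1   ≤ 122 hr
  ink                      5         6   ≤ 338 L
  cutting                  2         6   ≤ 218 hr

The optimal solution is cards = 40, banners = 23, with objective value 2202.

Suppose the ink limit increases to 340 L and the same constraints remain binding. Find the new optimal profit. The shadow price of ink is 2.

Δb = 2, so new z* = 2202 + (2)·(2) = 2202 + 4 = 2206.

2206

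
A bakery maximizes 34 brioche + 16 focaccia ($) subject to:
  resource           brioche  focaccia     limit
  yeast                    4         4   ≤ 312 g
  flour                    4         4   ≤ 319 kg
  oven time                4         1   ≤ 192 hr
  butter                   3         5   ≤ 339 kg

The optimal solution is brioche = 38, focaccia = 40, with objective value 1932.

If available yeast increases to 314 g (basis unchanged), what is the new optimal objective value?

At the optimum: yeast uses 312 of 312 (binding); flour uses 312 of 319 (slack = 7); oven time uses 192 of 192 (binding); butter uses 314 of 339 (slack = 25).
Slack constraints have shadow price 0 (complementary slackness).
From A_Bᵀ y = c: 4·y_yeast + 4·y_oven time = 34; 4·y_yeast + 1·y_oven time = 16.
This yields shadow prices y_yeast = 2.5, y_oven time = 6.
Δz = y_yeast·Δb = 2.5 × (2) = 5, so new z* = 1932 + 5 = 1937.

1937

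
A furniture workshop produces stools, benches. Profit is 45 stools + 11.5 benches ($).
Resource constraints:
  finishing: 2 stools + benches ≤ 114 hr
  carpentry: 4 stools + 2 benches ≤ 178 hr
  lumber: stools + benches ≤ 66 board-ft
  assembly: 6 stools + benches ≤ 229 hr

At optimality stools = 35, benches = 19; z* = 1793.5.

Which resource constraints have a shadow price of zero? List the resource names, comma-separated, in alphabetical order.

finishing: 89/114 (slack 25)
carpentry: 178/178 (binding)
lumber: 54/66 (slack 12)
assembly: 229/229 (binding)
By complementary slackness, a constraint with positive slack has shadow price 0 → finishing, lumber.

finishing, lumber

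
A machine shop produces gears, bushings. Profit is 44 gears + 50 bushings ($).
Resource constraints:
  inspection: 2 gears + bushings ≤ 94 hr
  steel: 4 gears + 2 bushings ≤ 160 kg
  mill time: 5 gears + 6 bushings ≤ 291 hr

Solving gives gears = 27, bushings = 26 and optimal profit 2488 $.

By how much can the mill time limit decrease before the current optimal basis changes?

Binding constraints: steel, mill time. The basis is B = [[4,2],[5,6]] with det 14.
Per unit decrease in mill time, x* moves by d = (0.1429, -0.2857).
The basis stays optimal until bushings reaches 0; allowable decrease = 91 hr.

91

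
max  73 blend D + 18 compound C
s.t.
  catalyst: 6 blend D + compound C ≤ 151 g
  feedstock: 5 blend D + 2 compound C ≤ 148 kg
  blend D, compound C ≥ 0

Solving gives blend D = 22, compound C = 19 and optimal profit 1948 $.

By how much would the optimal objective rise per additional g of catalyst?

8

At the optimum: catalyst uses 151 of 151 (binding); feedstock uses 148 of 148 (binding).
The binding rows give the dual system: 6·y_catalyst + 5·y_feedstock = 73 and 1·y_catalyst + 2·y_feedstock = 18.
→ y_catalyst = 8 and y_feedstock = 5.
Shadow price of catalyst = 8.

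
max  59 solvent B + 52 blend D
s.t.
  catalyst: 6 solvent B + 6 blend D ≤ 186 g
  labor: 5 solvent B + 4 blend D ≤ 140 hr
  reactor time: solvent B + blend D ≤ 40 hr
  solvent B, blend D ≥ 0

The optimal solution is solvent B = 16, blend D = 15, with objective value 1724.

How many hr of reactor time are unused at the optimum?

reactor time used = 1·16 + 1·15 = 31; slack = 40 − 31 = 9.

9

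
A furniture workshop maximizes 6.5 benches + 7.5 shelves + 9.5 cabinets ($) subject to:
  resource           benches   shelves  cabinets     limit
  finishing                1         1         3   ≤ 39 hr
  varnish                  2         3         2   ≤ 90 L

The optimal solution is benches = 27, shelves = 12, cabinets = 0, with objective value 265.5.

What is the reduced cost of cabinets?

-6

Both finishing and varnish are binding at x*.
The binding rows give the dual system: 1·y_finishing + 2·y_varnish = 6.5 and 1·y_finishing + 3·y_varnish = 7.5.
This yields shadow prices y_finishing = 4.5, y_varnish = 1.
Reduced cost of cabinets: c₃ − yᵀa₃ = 9.5 − (4.5·3 + 1·2) = 9.5 − 15.5 = -6.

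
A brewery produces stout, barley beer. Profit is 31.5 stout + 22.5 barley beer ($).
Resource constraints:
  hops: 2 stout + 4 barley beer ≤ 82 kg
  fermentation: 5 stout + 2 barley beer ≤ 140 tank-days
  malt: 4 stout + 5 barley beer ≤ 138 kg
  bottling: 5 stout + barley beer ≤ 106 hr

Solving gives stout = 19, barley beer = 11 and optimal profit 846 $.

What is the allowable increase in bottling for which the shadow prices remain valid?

Binding constraints: hops, bottling. The basis is B = [[2,4],[5,1]] with det -18.
Per unit increase in bottling, x* moves by d = (0.2222, -0.1111).
The basis stays optimal until malt becomes binding; allowable increase = 21 hr.

21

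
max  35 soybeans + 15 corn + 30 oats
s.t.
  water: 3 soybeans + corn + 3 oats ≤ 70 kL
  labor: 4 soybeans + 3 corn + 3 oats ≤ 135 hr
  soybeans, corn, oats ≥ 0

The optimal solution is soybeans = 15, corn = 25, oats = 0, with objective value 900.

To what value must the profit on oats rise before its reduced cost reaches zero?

Check each constraint at x*: water 70/70 (tight); labor 135/135 (tight).
From A_Bᵀ y = c: 3·y_water + 4·y_labor = 35; 1·y_water + 3·y_labor = 15.
This yields shadow prices y_water = 9, y_labor = 2.
oats enters the basis when its profit ≥ yᵀa₃ = 9·3 + 2·3 = 33.

33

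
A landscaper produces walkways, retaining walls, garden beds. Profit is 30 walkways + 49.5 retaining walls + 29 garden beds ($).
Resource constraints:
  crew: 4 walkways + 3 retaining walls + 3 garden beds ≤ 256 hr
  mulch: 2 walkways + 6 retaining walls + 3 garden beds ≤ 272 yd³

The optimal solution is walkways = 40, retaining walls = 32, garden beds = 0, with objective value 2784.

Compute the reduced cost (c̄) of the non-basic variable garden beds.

-2.5

Both crew and mulch are binding at x*.
Dual feasibility on the basic columns requires 4·y_crew + 2·y_mulch = 30, 3·y_crew + 6·y_mulch = 49.5.
→ y_crew = 4.5 and y_mulch = 6.
Reduced cost of garden beds: c₃ − yᵀa₃ = 29 − (4.5·3 + 6·3) = 29 − 31.5 = -2.5.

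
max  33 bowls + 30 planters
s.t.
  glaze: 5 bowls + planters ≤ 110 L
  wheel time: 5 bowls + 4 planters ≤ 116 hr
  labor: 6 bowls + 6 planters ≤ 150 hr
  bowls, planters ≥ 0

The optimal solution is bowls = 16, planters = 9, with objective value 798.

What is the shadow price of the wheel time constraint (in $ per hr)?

Binding: wheel time and labor. Non-binding: glaze (21 unused).
Since glaze is not tight, its dual is 0.
From A_Bᵀ y = c: 5·y_wheel time + 6·y_labor = 33; 4·y_wheel time + 6·y_labor = 30.
Solving: y_wheel time = 3, y_labor = 3.
Shadow price of wheel time = 3.

3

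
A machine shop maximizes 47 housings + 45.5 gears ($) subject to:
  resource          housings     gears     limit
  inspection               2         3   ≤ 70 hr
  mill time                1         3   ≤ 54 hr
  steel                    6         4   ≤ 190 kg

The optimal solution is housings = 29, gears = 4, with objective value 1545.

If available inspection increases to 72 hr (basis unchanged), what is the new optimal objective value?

1562

At the optimum: inspection uses 70 of 70 (binding); mill time uses 41 of 54 (slack = 13); steel uses 190 of 190 (binding).
Since mill time is not tight, its dual is 0.
From A_Bᵀ y = c: 2·y_inspection + 6·y_steel = 47; 3·y_inspection + 4·y_steel = 45.5.
→ y_inspection = 8.5 and y_steel = 5.
Δz = y_inspection·Δb = 8.5 × (2) = 17, so new z* = 1545 + 17 = 1562.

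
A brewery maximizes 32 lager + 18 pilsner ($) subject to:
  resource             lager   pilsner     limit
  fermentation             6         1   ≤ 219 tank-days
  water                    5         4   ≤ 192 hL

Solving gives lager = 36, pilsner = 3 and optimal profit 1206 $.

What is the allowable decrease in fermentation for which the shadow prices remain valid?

171

Binding constraints: fermentation, water. The basis is B = [[6,1],[5,4]] with det 19.
Per unit decrease in fermentation, x* moves by d = (-0.2105, 0.2632).
The basis stays optimal until lager reaches 0; allowable decrease = 171 tank-days.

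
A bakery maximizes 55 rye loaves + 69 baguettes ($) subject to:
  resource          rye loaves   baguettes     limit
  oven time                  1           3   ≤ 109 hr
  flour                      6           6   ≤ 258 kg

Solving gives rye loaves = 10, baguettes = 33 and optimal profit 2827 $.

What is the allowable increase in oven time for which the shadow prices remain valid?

Binding constraints: oven time, flour. The basis is B = [[1,3],[6,6]] with det -12.
Per unit increase in oven time, x* moves by d = (-0.5, 0.5).
The basis stays optimal until rye loaves reaches 0; allowable increase = 20 hr.

20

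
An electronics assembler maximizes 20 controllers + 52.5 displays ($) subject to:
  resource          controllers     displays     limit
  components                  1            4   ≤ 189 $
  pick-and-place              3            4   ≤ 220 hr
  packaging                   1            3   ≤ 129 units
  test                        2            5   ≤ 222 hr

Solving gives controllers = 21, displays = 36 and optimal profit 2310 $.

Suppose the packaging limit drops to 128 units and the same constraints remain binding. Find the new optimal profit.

2305

Binding: packaging and test. Non-binding: components (24 unused), pick-and-place (13 unused).
Since components, pick-and-place are not tight, their duals are 0.
From A_Bᵀ y = c: 1·y_packaging + 2·y_test = 20; 3·y_packaging + 5·y_test = 52.5.
Solving: y_packaging = 5, y_test = 7.5.
Δz = y_packaging·Δb = 5 × (-1) = -5, so new z* = 2310 − 5 = 2305.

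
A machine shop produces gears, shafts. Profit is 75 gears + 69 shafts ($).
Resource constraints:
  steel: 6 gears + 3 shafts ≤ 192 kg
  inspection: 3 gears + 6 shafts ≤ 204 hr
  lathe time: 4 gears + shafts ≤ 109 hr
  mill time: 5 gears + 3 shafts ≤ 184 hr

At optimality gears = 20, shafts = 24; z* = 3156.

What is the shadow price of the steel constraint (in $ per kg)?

9

Binding: steel and inspection. Non-binding: lathe time (5 unused), mill time (12 unused).
Slack constraints have shadow price 0 (complementary slackness).
Dual feasibility on the basic columns requires 6·y_steel + 3·y_inspection = 75, 3·y_steel + 6·y_inspection = 69.
Solving: y_steel = 9, y_inspection = 7.
Shadow price of steel = 9.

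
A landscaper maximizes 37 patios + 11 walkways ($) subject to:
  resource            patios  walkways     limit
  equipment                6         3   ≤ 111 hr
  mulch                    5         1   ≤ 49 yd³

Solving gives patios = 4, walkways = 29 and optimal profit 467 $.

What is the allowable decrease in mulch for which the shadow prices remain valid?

Binding constraints: equipment, mulch. The basis is B = [[6,3],[5,1]] with det -9.
Per unit decrease in mulch, x* moves by d = (-0.3333, 0.6667).
The basis stays optimal until patios reaches 0; allowable decrease = 12 yd³.

12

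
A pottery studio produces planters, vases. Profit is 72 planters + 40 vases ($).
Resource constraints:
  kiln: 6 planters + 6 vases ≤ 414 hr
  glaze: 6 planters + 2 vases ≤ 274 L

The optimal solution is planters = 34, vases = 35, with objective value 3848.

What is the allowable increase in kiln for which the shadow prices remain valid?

Binding constraints: kiln, glaze. The basis is B = [[6,6],[6,2]] with det -24.
Per unit increase in kiln, x* moves by d = (-0.0833, 0.25).
The basis stays optimal until planters reaches 0; allowable increase = 408 hr.

408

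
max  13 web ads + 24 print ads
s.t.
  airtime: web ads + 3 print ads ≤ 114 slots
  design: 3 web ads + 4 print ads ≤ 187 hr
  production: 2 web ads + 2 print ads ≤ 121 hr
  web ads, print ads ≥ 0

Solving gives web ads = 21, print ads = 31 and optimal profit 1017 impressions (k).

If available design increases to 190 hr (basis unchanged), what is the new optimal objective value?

1026

Binding: airtime and design. Non-binding: production (17 unused).
Since production is not tight, its dual is 0.
From A_Bᵀ y = c: 1·y_airtime + 3·y_design = 13; 3·y_airtime + 4·y_design = 24.
→ y_airtime = 4 and y_design = 3.
Δz = y_design·Δb = 3 × (3) = 9, so new z* = 1017 + 9 = 1026.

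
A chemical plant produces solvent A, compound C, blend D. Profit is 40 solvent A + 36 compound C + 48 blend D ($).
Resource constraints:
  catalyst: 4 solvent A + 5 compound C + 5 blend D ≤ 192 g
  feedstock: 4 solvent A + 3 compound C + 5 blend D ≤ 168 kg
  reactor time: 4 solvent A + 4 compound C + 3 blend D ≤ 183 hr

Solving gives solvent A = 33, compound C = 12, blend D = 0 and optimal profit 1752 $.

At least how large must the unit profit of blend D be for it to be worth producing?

Binding: catalyst and feedstock. Non-binding: reactor time (3 unused).
Slack constraints have shadow price 0 (complementary slackness).
The binding rows give the dual system: 4·y_catalyst + 4·y_feedstock = 40 and 5·y_catalyst + 3·y_feedstock = 36.
→ y_catalyst = 3 and y_feedstock = 7.
blend D enters the basis when its profit ≥ yᵀa₃ = 3·5 + 7·5 = 50.

50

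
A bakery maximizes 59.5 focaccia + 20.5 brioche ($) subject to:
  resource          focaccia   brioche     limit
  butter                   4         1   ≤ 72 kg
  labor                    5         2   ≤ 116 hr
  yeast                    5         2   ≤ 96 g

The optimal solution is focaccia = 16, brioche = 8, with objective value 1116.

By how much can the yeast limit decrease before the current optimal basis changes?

6

Binding constraints: butter, yeast. The basis is B = [[4,1],[5,2]] with det 3.
Per unit decrease in yeast, x* moves by d = (0.3333, -1.3333).
The basis stays optimal until brioche reaches 0; allowable decrease = 6 g.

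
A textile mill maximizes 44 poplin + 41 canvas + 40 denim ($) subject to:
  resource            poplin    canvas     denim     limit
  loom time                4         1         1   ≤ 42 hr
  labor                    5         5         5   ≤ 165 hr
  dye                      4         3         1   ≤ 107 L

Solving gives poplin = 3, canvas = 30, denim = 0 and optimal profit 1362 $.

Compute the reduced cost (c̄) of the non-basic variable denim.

Check each constraint at x*: loom time 42/42 (tight); labor 165/165 (tight); dye 102/107 (slack 5).
By complementary slackness, y = 0 for the non-binding constraint.
From A_Bᵀ y = c: 4·y_loom time + 5·y_labor = 44; 1·y_loom time + 5·y_labor = 41.
Solving: y_loom time = 1, y_labor = 8.
Reduced cost of denim: c₃ − yᵀa₃ = 40 − (1·1 + 8·5) = 40 − 41 = -1.

-1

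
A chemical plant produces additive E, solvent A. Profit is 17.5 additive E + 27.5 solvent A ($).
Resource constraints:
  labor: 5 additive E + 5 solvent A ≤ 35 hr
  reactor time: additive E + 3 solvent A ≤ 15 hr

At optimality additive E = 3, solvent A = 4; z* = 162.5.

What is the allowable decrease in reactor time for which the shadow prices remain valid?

Binding constraints: labor, reactor time. The basis is B = [[5,5],[1,3]] with det 10.
Per unit decrease in reactor time, x* moves by d = (0.5, -0.5).
The basis stays optimal until solvent A reaches 0; allowable decrease = 8 hr.

8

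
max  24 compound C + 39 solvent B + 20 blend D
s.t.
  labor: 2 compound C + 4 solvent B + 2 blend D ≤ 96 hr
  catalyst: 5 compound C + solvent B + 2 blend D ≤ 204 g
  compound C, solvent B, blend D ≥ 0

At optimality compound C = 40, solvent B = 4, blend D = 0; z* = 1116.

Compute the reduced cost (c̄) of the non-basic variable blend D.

-1

Both labor and catalyst are binding at x*.
Dual feasibility on the basic columns requires 2·y_labor + 5·y_catalyst = 24, 4·y_labor + 1·y_catalyst = 39.
→ y_labor = 9.5 and y_catalyst = 1.
Reduced cost of blend D: c₃ − yᵀa₃ = 20 − (9.5·2 + 1·2) = 20 − 21 = -1.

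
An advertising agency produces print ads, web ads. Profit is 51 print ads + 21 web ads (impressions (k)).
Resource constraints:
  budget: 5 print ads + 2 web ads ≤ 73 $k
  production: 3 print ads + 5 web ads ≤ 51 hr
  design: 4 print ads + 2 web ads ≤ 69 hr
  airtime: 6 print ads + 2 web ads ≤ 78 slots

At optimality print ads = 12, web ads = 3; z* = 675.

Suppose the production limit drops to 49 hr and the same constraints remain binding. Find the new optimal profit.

673

Binding: production and airtime. Non-binding: budget (7 unused), design (15 unused).
Slack constraints have shadow price 0 (complementary slackness).
Dual feasibility on the basic columns requires 3·y_production + 6·y_airtime = 51, 5·y_production + 2·y_airtime = 21.
Solving: y_production = 1, y_airtime = 8.
Δz = y_production·Δb = 1 × (-2) = -2, so new z* = 675 − 2 = 673.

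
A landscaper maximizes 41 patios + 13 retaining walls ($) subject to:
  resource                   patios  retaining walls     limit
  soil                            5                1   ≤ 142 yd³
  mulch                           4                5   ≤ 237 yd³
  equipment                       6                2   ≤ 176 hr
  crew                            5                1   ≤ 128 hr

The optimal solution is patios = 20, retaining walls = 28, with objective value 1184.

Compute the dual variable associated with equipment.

Check each constraint at x*: soil 128/142 (slack 14); mulch 220/237 (slack 17); equipment 176/176 (tight); crew 128/128 (tight).
By complementary slackness, y = 0 for the non-binding constraints.
Dual feasibility on the basic columns requires 6·y_equipment + 5·y_crew = 41, 2·y_equipment + 1·y_crew = 13.
This yields shadow prices y_equipment = 6, y_crew = 1.
Shadow price of equipment = 6.

6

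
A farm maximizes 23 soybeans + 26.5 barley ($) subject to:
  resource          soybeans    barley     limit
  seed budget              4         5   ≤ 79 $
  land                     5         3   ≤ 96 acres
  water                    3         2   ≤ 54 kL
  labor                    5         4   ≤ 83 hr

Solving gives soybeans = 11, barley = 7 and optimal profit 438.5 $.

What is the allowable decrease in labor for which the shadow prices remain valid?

19.8

Binding constraints: seed budget, labor. The basis is B = [[4,5],[5,4]] with det -9.
Per unit decrease in labor, x* moves by d = (-0.5556, 0.4444).
The basis stays optimal until soybeans reaches 0; allowable decrease = 19.8 hr.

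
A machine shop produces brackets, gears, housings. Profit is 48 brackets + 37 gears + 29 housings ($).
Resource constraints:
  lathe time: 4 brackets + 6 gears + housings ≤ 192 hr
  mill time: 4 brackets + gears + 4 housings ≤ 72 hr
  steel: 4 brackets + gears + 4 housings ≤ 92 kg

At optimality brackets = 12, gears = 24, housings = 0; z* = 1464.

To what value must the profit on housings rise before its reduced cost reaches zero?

Check each constraint at x*: lathe time 192/192 (tight); mill time 72/72 (tight); steel 72/92 (slack 20).
Since steel is not tight, its dual is 0.
Dual feasibility on the basic columns requires 4·y_lathe time + 4·y_mill time = 48, 6·y_lathe time + 1·y_mill time = 37.
Solving: y_lathe time = 5, y_mill time = 7.
housings enters the basis when its profit ≥ yᵀa₃ = 5·1 + 7·4 = 33.

33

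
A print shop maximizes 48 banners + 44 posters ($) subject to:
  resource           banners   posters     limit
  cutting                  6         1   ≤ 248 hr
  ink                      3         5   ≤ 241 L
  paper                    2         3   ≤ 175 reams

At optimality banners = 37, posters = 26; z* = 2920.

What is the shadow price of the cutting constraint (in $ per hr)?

At the optimum: cutting uses 248 of 248 (binding); ink uses 241 of 241 (binding); paper uses 152 of 175 (slack = 23).
Slack constraints have shadow price 0 (complementary slackness).
From A_Bᵀ y = c: 6·y_cutting + 3·y_ink = 48; 1·y_cutting + 5·y_ink = 44.
→ y_cutting = 4 and y_ink = 8.
Shadow price of cutting = 4.

4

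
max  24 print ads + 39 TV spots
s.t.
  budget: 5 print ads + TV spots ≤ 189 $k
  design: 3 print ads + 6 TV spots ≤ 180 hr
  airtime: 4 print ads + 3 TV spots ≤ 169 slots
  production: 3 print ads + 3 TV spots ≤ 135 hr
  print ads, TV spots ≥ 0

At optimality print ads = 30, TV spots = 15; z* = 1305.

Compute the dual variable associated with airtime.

At the optimum: budget uses 165 of 189 (slack = 24); design uses 180 of 180 (binding); airtime uses 165 of 169 (slack = 4); production uses 135 of 135 (binding).
Slack constraints have shadow price 0 (complementary slackness).
The binding rows give the dual system: 3·y_design + 3·y_production = 24 and 6·y_design + 3·y_production = 39.
Solving: y_design = 5, y_production = 3.
Shadow price of airtime = 0.

0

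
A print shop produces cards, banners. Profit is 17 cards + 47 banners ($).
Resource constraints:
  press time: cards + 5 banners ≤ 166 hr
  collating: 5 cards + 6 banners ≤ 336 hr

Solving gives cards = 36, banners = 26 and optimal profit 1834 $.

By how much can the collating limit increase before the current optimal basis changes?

Binding constraints: press time, collating. The basis is B = [[1,5],[5,6]] with det -19.
Per unit increase in collating, x* moves by d = (0.2632, -0.0526).
The basis stays optimal until banners reaches 0; allowable increase = 494 hr.

494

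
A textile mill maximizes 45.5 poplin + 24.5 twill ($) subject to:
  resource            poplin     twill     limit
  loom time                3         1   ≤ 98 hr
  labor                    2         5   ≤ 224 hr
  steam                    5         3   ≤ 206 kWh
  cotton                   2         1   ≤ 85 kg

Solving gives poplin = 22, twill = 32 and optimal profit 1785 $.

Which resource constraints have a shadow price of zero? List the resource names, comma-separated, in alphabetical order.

loom time: 98/98 (binding)
labor: 204/224 (slack 20)
steam: 206/206 (binding)
cotton: 76/85 (slack 9)
By complementary slackness, a constraint with positive slack has shadow price 0 → cotton, labor.

cotton, labor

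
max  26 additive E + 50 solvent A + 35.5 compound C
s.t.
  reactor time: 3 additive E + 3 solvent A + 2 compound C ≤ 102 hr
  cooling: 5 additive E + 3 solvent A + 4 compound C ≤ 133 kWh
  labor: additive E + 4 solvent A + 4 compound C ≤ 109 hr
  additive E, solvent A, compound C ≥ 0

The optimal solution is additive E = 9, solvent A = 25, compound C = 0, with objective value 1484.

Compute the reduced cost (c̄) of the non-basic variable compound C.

Binding: reactor time and labor. Non-binding: cooling (13 unused).
Since cooling is not tight, its dual is 0.
The binding rows give the dual system: 3·y_reactor time + 1·y_labor = 26 and 3·y_reactor time + 4·y_labor = 50.
Solving: y_reactor time = 6, y_labor = 8.
Reduced cost of compound C: c₃ − yᵀa₃ = 35.5 − (6·2 + 8·4) = 35.5 − 44 = -8.5.

-8.5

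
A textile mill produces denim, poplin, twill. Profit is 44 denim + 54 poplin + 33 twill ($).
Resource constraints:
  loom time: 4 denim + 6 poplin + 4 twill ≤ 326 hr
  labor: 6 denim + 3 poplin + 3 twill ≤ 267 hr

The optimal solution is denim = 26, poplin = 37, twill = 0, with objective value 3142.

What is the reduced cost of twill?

-5

Both loom time and labor are binding at x*.
The binding rows give the dual system: 4·y_loom time + 6·y_labor = 44 and 6·y_loom time + 3·y_labor = 54.
→ y_loom time = 8 and y_labor = 2.
Reduced cost of twill: c₃ − yᵀa₃ = 33 − (8·4 + 2·3) = 33 − 38 = -5.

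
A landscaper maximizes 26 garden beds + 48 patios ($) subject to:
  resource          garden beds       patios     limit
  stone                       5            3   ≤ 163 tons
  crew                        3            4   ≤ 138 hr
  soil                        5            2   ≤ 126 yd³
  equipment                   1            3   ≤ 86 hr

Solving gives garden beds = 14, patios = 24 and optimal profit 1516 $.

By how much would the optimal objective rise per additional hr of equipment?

Binding: crew and equipment. Non-binding: stone (21 unused), soil (8 unused).
Slack constraints have shadow price 0 (complementary slackness).
From A_Bᵀ y = c: 3·y_crew + 1·y_equipment = 26; 4·y_crew + 3·y_equipment = 48.
→ y_crew = 6 and y_equipment = 8.
Shadow price of equipment = 8.

8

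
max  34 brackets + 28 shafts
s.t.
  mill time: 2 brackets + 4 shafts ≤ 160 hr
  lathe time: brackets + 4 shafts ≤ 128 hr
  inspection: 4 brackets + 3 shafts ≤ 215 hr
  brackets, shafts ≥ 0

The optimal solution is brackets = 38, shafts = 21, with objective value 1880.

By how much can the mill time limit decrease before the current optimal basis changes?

52.5

Binding constraints: mill time, inspection. The basis is B = [[2,4],[4,3]] with det -10.
Per unit decrease in mill time, x* moves by d = (0.3, -0.4).
The basis stays optimal until shafts reaches 0; allowable decrease = 52.5 hr.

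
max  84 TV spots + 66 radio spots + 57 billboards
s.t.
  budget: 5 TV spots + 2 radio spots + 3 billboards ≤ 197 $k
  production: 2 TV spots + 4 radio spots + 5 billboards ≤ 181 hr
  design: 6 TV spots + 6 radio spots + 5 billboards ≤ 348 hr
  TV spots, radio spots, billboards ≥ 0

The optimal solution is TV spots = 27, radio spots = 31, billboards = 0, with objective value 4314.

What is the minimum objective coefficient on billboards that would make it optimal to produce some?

63

At the optimum: budget uses 197 of 197 (binding); production uses 178 of 181 (slack = 3); design uses 348 of 348 (binding).
By complementary slackness, y = 0 for the non-binding constraint.
The binding rows give the dual system: 5·y_budget + 6·y_design = 84 and 2·y_budget + 6·y_design = 66.
→ y_budget = 6 and y_design = 9.
billboards enters the basis when its profit ≥ yᵀa₃ = 6·3 + 9·5 = 63.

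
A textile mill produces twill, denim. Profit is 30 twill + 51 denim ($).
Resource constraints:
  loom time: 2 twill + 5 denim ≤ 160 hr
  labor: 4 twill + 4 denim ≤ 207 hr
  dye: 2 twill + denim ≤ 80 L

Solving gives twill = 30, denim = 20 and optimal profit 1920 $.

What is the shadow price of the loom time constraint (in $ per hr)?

Check each constraint at x*: loom time 160/160 (tight); labor 200/207 (slack 7); dye 80/80 (tight).
Since labor is not tight, its dual is 0.
Dual feasibility on the basic columns requires 2·y_loom time + 2·y_dye = 30, 5·y_loom time + 1·y_dye = 51.
→ y_loom time = 9 and y_dye = 6.
Shadow price of loom time = 9.

9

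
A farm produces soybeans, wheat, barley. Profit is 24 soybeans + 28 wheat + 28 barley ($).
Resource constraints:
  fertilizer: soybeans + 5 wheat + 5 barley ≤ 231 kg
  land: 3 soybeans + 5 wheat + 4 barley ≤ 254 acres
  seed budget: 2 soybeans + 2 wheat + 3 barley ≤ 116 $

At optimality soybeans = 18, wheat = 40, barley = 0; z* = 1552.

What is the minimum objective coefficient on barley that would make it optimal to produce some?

35

At the optimum: fertilizer uses 218 of 231 (slack = 13); land uses 254 of 254 (binding); seed budget uses 116 of 116 (binding).
Since fertilizer is not tight, its dual is 0.
Dual feasibility on the basic columns requires 3·y_land + 2·y_seed budget = 24, 5·y_land + 2·y_seed budget = 28.
Solving: y_land = 2, y_seed budget = 9.
barley enters the basis when its profit ≥ yᵀa₃ = 2·4 + 9·3 = 35.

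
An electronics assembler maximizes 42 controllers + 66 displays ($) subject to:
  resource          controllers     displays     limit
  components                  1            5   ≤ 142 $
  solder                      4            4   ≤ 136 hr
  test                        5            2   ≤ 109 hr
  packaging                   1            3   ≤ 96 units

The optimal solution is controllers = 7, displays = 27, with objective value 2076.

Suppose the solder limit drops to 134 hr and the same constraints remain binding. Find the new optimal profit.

2058

At the optimum: components uses 142 of 142 (binding); solder uses 136 of 136 (binding); test uses 89 of 109 (slack = 20); packaging uses 88 of 96 (slack = 8).
Slack constraints have shadow price 0 (complementary slackness).
Dual feasibility on the basic columns requires 1·y_components + 4·y_solder = 42, 5·y_components + 4·y_solder = 66.
This yields shadow prices y_components = 6, y_solder = 9.
Δz = y_solder·Δb = 9 × (-2) = -18, so new z* = 2076 − 18 = 2058.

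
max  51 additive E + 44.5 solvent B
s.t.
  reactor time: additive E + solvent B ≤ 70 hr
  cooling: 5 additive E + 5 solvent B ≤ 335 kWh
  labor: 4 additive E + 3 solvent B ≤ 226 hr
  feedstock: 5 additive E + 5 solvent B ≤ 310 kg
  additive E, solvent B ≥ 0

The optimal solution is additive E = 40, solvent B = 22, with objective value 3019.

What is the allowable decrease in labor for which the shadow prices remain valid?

40

Binding constraints: labor, feedstock. The basis is B = [[4,3],[5,5]] with det 5.
Per unit decrease in labor, x* moves by d = (-1, 1).
The basis stays optimal until additive E reaches 0; allowable decrease = 40 hr.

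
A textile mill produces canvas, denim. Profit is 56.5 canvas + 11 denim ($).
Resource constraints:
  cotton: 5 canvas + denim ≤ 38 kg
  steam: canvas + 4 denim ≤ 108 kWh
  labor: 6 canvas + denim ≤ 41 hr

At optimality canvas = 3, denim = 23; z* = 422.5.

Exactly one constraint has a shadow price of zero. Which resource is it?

cotton: 38/38 (binding)
steam: 95/108 (slack 13)
labor: 41/41 (binding)
By complementary slackness, a constraint with positive slack has shadow price 0 → steam.

steam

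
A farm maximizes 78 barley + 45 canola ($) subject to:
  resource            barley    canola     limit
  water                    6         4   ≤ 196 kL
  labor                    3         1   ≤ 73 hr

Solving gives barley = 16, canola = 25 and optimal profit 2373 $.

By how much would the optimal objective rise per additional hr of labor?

7

Both water and labor are binding at x*.
From A_Bᵀ y = c: 6·y_water + 3·y_labor = 78; 4·y_water + 1·y_labor = 45.
→ y_water = 9.5 and y_labor = 7.
Shadow price of labor = 7.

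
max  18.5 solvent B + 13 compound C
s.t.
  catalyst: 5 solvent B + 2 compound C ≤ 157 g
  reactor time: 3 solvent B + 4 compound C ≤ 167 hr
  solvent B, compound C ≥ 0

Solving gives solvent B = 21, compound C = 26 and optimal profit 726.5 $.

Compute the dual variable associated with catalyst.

2.5

At the optimum: catalyst uses 157 of 157 (binding); reactor time uses 167 of 167 (binding).
Dual feasibility on the basic columns requires 5·y_catalyst + 3·y_reactor time = 18.5, 2·y_catalyst + 4·y_reactor time = 13.
Solving: y_catalyst = 2.5, y_reactor time = 2.
Shadow price of catalyst = 2.5.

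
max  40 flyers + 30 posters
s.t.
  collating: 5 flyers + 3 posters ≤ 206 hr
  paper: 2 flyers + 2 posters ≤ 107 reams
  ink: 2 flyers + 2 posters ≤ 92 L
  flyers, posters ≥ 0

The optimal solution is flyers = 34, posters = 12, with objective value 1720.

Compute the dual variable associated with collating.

Check each constraint at x*: collating 206/206 (tight); paper 92/107 (slack 15); ink 92/92 (tight).
Since paper is not tight, its dual is 0.
From A_Bᵀ y = c: 5·y_collating + 2·y_ink = 40; 3·y_collating + 2·y_ink = 30.
This yields shadow prices y_collating = 5, y_ink = 7.5.
Shadow price of collating = 5.

5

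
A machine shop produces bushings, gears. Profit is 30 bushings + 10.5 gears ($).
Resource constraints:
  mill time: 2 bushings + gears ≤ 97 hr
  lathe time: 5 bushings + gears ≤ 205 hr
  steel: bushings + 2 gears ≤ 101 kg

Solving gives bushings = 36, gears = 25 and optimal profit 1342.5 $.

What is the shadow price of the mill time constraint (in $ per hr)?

7.5

Binding: mill time and lathe time. Non-binding: steel (15 unused).
Since steel is not tight, its dual is 0.
The binding rows give the dual system: 2·y_mill time + 5·y_lathe time = 30 and 1·y_mill time + 1·y_lathe time = 10.5.
→ y_mill time = 7.5 and y_lathe time = 3.
Shadow price of mill time = 7.5.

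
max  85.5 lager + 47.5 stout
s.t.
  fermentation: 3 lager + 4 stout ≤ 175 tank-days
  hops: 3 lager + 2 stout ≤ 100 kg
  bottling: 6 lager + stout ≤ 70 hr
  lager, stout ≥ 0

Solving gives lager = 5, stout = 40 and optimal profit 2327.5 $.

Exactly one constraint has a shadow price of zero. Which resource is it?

fermentation: 175/175 (binding)
hops: 95/100 (slack 5)
bottling: 70/70 (binding)
By complementary slackness, a constraint with positive slack has shadow price 0 → hops.

hops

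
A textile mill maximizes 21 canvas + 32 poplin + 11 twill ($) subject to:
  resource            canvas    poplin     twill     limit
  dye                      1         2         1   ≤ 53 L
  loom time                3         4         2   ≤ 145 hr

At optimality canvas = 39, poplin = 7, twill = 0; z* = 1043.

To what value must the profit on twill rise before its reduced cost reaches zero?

16

Both dye and loom time are binding at x*.
From A_Bᵀ y = c: 1·y_dye + 3·y_loom time = 21; 2·y_dye + 4·y_loom time = 32.
Solving: y_dye = 6, y_loom time = 5.
twill enters the basis when its profit ≥ yᵀa₃ = 6·1 + 5·2 = 16.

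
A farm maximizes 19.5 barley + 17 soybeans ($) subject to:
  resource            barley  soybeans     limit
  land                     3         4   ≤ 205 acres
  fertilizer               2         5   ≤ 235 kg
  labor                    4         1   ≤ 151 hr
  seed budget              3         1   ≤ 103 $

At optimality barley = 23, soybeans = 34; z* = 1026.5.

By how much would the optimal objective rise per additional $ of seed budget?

At the optimum: land uses 205 of 205 (binding); fertilizer uses 216 of 235 (slack = 19); labor uses 126 of 151 (slack = 25); seed budget uses 103 of 103 (binding).
Since fertilizer, labor are not tight, their duals are 0.
Dual feasibility on the basic columns requires 3·y_land + 3·y_seed budget = 19.5, 4·y_land + 1·y_seed budget = 17.
Solving: y_land = 3.5, y_seed budget = 3.
Shadow price of seed budget = 3.

3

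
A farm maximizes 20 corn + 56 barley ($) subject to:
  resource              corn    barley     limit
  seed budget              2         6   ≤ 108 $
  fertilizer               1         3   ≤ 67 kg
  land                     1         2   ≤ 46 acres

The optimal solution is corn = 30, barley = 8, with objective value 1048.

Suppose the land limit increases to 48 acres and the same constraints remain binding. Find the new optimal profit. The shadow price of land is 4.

1056

Δb = 2, so new z* = 1048 + (4)·(2) = 1048 + 8 = 1056.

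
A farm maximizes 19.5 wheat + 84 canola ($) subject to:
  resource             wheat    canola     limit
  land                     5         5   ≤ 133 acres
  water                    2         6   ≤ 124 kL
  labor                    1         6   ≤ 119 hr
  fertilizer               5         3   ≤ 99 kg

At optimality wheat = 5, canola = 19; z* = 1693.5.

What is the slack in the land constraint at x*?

13

land used = 5·5 + 5·19 = 120; slack = 133 − 120 = 13.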